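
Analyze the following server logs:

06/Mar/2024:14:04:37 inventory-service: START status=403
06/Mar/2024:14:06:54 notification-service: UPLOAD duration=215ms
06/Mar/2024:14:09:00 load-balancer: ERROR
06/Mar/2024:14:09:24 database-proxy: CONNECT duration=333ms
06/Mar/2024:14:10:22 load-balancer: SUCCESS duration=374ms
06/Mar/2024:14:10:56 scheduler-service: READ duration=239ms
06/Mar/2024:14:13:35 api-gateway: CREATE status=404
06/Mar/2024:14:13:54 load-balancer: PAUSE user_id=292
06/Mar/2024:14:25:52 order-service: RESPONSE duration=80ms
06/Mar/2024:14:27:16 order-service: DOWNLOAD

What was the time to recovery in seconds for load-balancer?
82

To calculate recovery time:

1. Find ERROR event for load-balancer: 06/Mar/2024:14:09:00
2. Find next SUCCESS event for load-balancer: 06/Mar/2024:14:10:22
3. Recovery time: 06/Mar/2024:14:10:22 - 06/Mar/2024:14:09:00 = 82 seconds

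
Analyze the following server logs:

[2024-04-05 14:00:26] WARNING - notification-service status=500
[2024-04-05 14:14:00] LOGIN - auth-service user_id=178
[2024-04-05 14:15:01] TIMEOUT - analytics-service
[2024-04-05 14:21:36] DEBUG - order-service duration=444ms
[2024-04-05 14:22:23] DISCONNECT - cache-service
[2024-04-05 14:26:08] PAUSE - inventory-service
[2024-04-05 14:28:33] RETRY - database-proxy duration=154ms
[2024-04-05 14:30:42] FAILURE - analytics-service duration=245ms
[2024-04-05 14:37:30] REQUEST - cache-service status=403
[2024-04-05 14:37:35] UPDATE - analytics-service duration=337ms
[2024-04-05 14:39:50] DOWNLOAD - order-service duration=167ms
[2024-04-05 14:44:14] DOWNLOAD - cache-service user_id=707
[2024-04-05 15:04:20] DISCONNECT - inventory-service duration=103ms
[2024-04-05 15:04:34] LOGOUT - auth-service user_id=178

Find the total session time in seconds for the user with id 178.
3034

To calculate session duration:

1. Find LOGIN event for user_id=178: 2024-04-05 14:14:00
2. Find LOGOUT event for user_id=178: 2024-04-05 15:04:34
3. Session duration: 2024-04-05 15:04:34 - 2024-04-05 14:14:00 = 3034 seconds (50 minutes)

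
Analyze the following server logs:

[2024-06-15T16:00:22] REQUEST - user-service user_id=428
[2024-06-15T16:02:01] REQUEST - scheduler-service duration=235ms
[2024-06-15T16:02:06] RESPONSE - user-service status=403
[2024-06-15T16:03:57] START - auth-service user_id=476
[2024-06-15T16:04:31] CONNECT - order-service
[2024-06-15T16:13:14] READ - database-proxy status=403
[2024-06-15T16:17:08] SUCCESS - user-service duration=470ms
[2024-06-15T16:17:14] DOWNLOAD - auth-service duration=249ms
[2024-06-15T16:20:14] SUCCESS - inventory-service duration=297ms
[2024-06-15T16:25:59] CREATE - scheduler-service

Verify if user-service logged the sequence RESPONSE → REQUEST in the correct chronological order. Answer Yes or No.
No

To verify sequence order:

1. Find all events in sequence RESPONSE → REQUEST for user-service
2. Extract their timestamps
3. Check if timestamps are in ascending order
4. Result: No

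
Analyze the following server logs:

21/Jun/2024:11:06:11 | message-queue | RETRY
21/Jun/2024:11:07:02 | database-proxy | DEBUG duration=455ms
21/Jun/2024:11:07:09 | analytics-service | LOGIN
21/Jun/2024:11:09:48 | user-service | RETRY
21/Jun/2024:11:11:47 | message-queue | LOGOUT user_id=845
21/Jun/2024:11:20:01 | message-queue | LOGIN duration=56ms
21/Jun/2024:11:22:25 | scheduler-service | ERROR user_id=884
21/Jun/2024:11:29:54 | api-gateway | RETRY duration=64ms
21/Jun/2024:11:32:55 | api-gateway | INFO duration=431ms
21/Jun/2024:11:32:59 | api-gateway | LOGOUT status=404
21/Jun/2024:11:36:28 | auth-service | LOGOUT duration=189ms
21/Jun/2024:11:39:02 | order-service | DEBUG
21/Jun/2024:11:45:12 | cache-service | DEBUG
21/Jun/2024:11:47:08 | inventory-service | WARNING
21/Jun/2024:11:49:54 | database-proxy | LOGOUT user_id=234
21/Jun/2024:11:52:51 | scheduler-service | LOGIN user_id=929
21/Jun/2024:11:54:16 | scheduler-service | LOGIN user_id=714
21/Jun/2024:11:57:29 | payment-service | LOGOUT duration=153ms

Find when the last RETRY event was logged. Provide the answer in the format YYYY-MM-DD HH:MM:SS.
2024-06-21 11:29:54

To find the last event:

1. Filter for all RETRY events
2. Sort by timestamp
3. Select the last one
4. Timestamp: 2024-06-21 11:29:54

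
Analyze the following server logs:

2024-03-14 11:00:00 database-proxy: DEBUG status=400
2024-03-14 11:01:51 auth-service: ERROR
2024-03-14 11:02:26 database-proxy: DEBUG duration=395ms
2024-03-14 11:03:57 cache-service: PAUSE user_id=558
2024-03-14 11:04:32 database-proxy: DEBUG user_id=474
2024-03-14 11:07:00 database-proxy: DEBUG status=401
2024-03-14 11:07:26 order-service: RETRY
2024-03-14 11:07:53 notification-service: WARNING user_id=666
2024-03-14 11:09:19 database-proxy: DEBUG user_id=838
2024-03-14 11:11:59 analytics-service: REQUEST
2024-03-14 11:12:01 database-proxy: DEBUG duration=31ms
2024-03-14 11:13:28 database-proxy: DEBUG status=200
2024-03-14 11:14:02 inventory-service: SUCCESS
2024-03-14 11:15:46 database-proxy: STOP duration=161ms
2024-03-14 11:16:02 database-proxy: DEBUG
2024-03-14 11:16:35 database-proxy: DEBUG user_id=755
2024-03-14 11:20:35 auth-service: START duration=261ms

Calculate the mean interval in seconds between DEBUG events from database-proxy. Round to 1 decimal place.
124.4

To calculate average interval:

1. Find all DEBUG events for database-proxy in order
2. Calculate time gaps between consecutive events
3. Compute mean of gaps: 995 / 8 = 124.4 seconds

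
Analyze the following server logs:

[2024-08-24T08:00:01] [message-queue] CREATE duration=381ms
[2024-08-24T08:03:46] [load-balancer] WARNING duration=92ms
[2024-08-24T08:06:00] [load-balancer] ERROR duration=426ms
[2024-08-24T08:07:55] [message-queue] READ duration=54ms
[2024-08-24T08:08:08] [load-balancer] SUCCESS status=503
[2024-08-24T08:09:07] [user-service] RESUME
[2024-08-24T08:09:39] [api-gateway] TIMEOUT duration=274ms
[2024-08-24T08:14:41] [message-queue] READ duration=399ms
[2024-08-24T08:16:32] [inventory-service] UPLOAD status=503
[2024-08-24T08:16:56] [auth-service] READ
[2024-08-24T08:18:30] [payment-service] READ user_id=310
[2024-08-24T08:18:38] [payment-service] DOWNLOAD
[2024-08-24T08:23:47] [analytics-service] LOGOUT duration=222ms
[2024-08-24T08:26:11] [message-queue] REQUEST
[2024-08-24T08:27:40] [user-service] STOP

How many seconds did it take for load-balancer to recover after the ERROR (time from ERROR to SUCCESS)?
128

To calculate recovery time:

1. Find ERROR event for load-balancer: 2024-08-24T08:06:00
2. Find next SUCCESS event for load-balancer: 2024-08-24T08:08:08
3. Recovery time: 2024-08-24T08:08:08 - 2024-08-24T08:06:00 = 128 seconds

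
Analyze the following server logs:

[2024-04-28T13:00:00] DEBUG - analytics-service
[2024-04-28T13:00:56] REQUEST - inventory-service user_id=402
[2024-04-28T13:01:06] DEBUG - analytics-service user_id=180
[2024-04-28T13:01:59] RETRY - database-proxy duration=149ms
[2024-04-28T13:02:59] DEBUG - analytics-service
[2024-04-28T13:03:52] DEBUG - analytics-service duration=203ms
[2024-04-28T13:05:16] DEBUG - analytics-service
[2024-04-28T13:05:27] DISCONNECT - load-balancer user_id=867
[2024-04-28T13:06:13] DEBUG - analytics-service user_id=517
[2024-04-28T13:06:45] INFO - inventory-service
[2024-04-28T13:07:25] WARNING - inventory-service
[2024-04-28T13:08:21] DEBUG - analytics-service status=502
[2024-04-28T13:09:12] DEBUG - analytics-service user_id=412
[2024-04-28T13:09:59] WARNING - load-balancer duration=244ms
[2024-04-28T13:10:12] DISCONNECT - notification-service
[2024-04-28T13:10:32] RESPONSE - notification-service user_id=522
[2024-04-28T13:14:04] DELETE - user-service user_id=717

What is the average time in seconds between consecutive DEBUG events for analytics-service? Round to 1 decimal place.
78.9

To calculate average interval:

1. Find all DEBUG events for analytics-service in order
2. Calculate time gaps between consecutive events
3. Compute mean of gaps: 552 / 7 = 78.9 seconds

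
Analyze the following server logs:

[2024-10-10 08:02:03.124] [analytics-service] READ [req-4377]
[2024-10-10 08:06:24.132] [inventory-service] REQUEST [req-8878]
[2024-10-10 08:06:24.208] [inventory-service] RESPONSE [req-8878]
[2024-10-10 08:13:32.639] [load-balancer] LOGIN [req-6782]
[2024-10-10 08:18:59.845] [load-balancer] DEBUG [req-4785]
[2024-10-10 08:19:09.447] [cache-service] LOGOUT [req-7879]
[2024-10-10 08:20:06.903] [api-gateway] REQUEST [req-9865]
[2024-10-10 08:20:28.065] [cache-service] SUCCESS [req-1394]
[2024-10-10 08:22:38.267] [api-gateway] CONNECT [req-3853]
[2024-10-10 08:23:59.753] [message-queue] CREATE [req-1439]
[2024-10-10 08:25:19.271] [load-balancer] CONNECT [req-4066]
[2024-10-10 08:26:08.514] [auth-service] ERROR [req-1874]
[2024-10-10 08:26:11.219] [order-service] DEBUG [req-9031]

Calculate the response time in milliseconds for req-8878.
76

To calculate latency:

1. Find REQUEST with id req-8878: 2024-10-10 08:06:24.132
2. Find RESPONSE with id req-8878: 2024-10-10 08:06:24.208
3. Latency: 2024-10-10 08:06:24.208 - 2024-10-10 08:06:24.132 = 76ms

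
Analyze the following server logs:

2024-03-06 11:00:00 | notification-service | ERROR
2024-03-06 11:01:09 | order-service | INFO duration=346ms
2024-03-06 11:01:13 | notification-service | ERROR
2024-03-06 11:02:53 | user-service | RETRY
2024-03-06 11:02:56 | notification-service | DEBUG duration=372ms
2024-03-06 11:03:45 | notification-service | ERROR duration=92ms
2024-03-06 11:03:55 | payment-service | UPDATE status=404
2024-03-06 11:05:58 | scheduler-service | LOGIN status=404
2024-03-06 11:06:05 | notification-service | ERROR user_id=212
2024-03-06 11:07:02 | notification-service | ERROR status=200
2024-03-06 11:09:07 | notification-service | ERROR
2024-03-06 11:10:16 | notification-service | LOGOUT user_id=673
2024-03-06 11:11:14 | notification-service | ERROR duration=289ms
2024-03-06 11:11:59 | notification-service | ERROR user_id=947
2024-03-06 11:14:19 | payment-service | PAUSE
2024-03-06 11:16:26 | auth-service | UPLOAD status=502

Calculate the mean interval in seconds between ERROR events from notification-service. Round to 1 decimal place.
102.7

To calculate average interval:

1. Find all ERROR events for notification-service in order
2. Calculate time gaps between consecutive events
3. Compute mean of gaps: 719 / 7 = 102.7 seconds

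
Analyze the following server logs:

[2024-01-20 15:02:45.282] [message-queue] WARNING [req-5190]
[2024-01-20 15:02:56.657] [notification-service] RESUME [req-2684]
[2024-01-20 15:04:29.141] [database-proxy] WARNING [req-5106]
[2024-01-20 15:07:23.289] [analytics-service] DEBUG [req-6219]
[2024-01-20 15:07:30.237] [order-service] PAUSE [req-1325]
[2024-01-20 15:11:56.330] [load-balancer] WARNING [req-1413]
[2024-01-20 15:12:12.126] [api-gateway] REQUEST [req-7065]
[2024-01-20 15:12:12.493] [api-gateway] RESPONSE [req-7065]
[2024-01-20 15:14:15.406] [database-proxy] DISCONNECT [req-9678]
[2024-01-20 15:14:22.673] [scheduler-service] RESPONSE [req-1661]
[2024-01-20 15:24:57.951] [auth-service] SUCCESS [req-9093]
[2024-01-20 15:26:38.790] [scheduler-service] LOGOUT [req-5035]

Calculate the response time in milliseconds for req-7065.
367

To calculate latency:

1. Find REQUEST with id req-7065: 2024-01-20 15:12:12.126
2. Find RESPONSE with id req-7065: 2024-01-20 15:12:12.493
3. Latency: 2024-01-20 15:12:12.493 - 2024-01-20 15:12:12.126 = 367ms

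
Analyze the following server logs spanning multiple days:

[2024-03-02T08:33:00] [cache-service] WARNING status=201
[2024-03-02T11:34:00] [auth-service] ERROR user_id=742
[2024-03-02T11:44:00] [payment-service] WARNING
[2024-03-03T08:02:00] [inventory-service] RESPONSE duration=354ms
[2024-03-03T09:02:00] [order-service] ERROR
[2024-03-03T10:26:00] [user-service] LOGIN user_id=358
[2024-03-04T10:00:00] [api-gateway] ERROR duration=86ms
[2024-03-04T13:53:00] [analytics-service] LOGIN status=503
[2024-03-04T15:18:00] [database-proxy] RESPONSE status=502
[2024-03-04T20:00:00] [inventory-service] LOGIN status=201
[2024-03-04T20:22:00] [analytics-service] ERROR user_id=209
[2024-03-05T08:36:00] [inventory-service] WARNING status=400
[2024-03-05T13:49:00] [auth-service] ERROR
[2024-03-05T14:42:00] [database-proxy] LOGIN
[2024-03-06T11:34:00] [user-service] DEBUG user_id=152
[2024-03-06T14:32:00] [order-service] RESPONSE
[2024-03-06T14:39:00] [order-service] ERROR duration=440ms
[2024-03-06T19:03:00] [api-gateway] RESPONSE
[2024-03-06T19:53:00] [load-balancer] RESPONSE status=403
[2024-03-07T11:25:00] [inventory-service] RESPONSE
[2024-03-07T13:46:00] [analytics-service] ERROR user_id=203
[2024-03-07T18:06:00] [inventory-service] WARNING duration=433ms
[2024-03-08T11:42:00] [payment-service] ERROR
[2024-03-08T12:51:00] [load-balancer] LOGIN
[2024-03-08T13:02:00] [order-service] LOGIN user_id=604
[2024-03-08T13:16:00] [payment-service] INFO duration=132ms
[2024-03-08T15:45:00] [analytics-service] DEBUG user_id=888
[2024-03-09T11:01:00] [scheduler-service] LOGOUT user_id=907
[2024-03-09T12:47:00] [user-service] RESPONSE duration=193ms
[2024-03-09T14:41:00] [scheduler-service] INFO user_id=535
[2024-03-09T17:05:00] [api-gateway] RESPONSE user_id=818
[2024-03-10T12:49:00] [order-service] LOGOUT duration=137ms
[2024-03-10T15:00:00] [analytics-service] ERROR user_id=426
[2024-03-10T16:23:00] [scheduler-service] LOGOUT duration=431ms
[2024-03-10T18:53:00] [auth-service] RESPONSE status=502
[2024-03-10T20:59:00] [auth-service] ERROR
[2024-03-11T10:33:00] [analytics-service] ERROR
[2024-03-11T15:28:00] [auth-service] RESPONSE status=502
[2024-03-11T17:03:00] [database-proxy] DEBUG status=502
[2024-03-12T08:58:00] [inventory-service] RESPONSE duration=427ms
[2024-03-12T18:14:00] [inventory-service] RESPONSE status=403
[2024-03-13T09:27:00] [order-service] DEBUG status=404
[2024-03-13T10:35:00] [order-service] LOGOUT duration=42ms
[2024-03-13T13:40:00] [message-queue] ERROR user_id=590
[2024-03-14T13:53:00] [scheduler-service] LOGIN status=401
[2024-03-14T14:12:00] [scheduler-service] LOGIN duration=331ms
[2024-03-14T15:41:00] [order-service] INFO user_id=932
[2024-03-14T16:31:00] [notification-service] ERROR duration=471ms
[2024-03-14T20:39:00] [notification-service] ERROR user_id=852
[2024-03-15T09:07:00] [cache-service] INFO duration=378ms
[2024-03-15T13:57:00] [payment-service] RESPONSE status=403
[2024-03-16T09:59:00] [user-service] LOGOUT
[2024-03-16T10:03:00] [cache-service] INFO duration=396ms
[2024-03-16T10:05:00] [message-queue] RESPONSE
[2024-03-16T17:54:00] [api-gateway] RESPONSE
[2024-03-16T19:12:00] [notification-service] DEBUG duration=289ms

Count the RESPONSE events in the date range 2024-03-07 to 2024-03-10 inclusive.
4

To filter by date range:

1. Date range: 2024-03-07 through 2024-03-10, both dates inclusive
2. Filter for RESPONSE events whose date falls in this range
3. Count matching events: 4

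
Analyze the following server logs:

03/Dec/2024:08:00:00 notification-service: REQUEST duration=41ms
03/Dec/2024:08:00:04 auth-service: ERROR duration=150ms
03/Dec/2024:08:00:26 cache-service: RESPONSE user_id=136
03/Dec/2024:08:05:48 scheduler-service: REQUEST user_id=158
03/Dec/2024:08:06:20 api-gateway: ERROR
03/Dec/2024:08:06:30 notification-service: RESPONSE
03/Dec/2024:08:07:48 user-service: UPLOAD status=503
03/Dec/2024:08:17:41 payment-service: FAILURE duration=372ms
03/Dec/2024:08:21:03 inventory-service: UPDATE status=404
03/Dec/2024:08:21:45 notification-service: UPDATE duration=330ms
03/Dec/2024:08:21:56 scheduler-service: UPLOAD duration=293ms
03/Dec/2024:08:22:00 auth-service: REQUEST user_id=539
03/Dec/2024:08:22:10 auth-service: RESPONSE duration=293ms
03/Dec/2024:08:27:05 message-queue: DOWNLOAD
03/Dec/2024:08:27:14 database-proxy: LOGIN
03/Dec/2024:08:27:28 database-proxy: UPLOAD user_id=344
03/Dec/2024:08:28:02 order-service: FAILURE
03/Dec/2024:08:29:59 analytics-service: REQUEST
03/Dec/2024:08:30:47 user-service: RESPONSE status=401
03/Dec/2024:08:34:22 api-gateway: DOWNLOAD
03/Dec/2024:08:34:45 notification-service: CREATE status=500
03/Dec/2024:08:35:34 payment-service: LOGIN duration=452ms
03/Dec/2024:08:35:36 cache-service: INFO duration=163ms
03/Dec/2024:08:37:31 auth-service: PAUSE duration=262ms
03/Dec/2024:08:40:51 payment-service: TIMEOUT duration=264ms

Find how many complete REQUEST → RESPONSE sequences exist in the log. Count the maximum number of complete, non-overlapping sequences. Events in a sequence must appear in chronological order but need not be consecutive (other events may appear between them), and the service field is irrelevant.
4

To count sequences:

1. Look for pattern: REQUEST → RESPONSE
2. Greedily scan the log in chronological order, matching each sequence element in turn (ignoring service)
3. Each time the full pattern completes, increment the count and restart matching from the next event
4. Complete non-overlapping sequences found: 4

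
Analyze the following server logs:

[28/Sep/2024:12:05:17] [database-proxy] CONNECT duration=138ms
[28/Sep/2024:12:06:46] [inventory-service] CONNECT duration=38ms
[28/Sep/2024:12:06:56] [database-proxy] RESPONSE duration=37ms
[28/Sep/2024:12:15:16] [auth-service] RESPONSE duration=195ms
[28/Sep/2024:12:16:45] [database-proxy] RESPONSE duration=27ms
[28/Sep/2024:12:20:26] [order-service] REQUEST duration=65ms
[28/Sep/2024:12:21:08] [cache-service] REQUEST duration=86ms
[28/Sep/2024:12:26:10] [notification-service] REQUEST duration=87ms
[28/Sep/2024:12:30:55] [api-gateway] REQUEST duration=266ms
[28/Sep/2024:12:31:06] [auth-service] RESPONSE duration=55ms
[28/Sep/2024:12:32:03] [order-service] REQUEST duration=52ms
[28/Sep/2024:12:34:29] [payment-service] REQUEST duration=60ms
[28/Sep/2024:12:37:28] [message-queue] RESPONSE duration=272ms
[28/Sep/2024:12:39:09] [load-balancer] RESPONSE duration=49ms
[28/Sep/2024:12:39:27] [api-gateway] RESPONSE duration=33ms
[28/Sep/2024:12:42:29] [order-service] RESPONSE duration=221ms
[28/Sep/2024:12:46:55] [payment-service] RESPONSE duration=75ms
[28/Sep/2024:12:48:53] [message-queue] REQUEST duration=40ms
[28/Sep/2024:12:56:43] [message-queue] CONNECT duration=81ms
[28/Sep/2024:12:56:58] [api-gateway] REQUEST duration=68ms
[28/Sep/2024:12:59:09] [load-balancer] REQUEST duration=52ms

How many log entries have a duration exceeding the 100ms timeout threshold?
5

To count timeouts:

1. Threshold: 100ms
2. Extract duration from each log entry
3. Count entries where duration > 100
4. Timeout count: 5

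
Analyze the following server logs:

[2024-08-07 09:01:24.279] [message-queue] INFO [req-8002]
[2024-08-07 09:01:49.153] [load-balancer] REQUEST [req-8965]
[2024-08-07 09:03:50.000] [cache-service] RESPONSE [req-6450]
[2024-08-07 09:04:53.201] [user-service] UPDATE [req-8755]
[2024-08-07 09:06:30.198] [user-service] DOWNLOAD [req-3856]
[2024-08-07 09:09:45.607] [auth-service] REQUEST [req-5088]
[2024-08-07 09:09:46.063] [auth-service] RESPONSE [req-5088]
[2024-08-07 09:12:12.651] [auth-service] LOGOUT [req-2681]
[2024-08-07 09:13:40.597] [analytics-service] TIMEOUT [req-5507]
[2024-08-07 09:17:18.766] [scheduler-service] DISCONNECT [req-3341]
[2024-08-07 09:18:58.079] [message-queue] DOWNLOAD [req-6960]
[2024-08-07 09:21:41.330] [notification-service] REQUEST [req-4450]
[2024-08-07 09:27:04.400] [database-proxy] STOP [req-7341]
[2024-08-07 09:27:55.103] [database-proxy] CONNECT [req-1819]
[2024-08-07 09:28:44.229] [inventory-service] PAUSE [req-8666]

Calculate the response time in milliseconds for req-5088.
456

To calculate latency:

1. Find REQUEST with id req-5088: 2024-08-07 09:09:45.607
2. Find RESPONSE with id req-5088: 2024-08-07 09:09:46.063
3. Latency: 2024-08-07 09:09:46.063 - 2024-08-07 09:09:45.607 = 456ms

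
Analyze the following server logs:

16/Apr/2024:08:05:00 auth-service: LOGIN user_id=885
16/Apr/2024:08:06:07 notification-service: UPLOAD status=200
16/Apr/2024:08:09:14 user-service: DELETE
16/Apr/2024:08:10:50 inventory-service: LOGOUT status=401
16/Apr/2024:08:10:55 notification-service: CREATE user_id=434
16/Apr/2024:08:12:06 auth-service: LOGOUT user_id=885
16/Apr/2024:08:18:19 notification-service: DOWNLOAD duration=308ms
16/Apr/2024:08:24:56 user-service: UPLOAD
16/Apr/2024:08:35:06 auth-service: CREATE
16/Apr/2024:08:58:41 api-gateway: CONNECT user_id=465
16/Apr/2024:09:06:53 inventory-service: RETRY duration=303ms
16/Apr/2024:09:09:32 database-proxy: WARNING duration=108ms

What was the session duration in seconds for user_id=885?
426

To calculate session duration:

1. Find LOGIN event for user_id=885: 16/Apr/2024:08:05:00
2. Find LOGOUT event for user_id=885: 16/Apr/2024:08:12:06
3. Session duration: 16/Apr/2024:08:12:06 - 16/Apr/2024:08:05:00 = 426 seconds (7 minutes)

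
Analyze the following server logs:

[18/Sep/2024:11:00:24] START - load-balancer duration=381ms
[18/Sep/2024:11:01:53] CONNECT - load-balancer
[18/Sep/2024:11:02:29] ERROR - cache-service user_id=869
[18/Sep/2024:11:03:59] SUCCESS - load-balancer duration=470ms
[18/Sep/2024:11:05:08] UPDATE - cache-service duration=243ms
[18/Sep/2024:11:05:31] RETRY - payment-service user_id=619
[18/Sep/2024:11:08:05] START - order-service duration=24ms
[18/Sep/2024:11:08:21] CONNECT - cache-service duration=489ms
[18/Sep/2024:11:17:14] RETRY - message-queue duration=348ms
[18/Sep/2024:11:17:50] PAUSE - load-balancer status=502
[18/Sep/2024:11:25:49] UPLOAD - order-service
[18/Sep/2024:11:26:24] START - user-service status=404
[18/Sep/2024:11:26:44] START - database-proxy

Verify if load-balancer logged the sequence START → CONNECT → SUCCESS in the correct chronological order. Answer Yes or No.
Yes

To verify sequence order:

1. Find all events in sequence START → CONNECT → SUCCESS for load-balancer
2. Extract their timestamps
3. Check if timestamps are in ascending order
4. Result: Yes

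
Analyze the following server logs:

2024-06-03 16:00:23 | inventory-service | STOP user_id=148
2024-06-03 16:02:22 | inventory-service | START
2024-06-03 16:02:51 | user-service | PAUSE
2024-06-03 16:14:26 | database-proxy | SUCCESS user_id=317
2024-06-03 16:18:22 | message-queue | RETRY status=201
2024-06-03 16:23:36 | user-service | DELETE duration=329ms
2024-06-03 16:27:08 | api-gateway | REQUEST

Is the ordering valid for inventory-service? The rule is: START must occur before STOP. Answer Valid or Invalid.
Invalid

To validate ordering:

1. Required order: START → STOP
2. Rule: START must occur before STOP
3. Check actual order of events for inventory-service
4. Result: Invalid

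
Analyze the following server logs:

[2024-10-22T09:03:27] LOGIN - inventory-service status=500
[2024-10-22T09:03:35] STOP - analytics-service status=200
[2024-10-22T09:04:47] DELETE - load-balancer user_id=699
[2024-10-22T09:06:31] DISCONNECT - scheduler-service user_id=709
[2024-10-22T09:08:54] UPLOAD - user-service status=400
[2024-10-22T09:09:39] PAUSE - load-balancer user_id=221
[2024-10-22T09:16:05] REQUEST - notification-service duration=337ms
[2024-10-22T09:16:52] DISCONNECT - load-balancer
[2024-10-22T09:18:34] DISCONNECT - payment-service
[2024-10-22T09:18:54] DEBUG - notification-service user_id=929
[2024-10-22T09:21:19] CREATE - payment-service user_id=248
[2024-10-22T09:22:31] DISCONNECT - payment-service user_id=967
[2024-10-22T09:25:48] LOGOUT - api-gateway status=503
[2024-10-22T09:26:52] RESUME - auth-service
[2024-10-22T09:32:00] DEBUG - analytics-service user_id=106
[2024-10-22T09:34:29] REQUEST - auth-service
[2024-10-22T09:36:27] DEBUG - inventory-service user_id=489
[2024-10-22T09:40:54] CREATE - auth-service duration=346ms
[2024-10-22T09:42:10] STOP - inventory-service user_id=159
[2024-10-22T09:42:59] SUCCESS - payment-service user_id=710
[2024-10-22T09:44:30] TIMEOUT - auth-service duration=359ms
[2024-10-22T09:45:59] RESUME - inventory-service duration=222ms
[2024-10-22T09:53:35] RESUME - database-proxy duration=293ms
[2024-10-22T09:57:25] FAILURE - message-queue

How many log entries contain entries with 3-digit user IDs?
10

To find matching entries:

1. Pattern to match: entries with 3-digit user IDs
2. Scan each log entry for the pattern
3. Count matches: 10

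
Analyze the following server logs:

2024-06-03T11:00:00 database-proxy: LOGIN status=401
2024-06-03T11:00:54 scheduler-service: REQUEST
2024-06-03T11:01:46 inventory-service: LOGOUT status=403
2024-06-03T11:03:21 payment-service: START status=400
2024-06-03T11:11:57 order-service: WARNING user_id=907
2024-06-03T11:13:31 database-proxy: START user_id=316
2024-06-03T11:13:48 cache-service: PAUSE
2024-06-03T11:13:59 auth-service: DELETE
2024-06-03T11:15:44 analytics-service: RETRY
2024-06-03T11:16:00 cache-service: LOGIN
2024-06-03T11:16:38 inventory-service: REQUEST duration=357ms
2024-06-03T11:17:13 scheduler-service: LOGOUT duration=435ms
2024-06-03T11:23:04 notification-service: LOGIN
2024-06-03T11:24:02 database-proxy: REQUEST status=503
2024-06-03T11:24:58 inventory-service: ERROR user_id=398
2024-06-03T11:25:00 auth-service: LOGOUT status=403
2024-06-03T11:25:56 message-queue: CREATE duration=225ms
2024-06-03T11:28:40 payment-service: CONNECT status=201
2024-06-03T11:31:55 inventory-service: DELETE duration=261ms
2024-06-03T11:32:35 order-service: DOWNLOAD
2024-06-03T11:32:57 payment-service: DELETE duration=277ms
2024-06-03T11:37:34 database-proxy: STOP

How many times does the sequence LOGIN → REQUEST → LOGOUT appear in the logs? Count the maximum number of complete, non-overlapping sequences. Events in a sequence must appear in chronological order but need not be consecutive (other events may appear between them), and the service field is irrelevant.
3

To count sequences:

1. Look for pattern: LOGIN → REQUEST → LOGOUT
2. Greedily scan the log in chronological order, matching each sequence element in turn (ignoring service)
3. Each time the full pattern completes, increment the count and restart matching from the next event
4. Complete non-overlapping sequences found: 3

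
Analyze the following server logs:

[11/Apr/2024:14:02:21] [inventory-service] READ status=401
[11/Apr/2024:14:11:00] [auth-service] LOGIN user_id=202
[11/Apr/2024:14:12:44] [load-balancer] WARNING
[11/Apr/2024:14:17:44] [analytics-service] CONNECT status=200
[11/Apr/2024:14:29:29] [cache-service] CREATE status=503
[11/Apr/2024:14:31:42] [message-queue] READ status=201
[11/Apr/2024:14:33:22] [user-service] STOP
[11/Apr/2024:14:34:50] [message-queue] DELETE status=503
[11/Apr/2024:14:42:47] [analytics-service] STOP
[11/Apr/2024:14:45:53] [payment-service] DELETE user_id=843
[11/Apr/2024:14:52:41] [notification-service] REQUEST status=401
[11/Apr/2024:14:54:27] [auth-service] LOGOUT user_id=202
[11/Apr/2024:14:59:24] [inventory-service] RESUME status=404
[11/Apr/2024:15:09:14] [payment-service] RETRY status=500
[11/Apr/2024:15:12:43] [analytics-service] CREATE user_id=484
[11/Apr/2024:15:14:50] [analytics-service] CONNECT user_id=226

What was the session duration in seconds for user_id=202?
2607

To calculate session duration:

1. Find LOGIN event for user_id=202: 11/Apr/2024:14:11:00
2. Find LOGOUT event for user_id=202: 11/Apr/2024:14:54:27
3. Session duration: 11/Apr/2024:14:54:27 - 11/Apr/2024:14:11:00 = 2607 seconds (43 minutes)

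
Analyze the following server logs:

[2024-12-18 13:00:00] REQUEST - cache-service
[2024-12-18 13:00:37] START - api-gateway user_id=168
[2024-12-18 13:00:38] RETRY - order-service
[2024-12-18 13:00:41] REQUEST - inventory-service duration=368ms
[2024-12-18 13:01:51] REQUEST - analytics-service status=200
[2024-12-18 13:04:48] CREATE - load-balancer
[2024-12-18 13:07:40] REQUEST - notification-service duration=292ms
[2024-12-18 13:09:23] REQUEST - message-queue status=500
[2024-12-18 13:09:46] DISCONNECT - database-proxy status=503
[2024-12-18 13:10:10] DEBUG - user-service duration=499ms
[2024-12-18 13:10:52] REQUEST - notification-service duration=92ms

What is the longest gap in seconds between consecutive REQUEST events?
349

To find the longest gap:

1. Extract all REQUEST events in chronological order
2. Calculate time differences between consecutive events
3. Find the maximum difference
4. Longest gap: 349 seconds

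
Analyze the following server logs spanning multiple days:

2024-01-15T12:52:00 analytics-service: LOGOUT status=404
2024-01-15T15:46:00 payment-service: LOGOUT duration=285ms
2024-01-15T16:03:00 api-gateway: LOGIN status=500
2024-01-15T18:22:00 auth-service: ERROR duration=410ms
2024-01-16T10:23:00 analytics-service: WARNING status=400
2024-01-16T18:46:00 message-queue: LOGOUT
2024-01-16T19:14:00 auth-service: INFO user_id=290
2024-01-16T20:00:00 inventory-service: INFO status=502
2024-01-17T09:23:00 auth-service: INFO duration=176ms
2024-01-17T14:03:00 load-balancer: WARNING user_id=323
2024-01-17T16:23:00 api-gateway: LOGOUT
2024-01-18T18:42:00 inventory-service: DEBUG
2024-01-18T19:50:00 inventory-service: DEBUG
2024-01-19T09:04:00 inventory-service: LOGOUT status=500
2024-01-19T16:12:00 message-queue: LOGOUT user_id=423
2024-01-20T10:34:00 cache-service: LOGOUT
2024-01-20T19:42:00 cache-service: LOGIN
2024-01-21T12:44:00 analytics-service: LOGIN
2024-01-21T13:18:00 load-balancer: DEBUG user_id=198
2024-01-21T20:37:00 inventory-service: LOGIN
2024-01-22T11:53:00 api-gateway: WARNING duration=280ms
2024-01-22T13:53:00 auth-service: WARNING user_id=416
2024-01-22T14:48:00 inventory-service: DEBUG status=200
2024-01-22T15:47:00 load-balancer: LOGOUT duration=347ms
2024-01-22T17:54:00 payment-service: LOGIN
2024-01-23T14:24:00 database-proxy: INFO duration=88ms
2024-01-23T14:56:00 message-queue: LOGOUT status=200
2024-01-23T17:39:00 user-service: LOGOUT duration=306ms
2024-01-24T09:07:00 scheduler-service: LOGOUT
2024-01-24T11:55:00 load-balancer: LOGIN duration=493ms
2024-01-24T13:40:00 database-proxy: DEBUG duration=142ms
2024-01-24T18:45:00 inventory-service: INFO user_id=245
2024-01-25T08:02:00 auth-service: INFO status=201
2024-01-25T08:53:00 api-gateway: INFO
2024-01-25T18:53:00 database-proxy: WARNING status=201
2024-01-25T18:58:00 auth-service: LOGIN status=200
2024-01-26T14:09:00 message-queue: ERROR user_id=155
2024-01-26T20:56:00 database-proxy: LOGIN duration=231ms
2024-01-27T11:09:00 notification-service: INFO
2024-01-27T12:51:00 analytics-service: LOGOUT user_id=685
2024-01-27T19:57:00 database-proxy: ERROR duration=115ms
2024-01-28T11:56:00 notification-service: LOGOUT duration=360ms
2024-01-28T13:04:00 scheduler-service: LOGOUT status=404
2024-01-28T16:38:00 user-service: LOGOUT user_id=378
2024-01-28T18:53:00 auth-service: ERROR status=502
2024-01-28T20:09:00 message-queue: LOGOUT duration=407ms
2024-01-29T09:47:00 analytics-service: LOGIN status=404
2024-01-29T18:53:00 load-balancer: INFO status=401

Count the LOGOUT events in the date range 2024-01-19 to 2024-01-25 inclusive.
7

To filter by date range:

1. Date range: 2024-01-19 through 2024-01-25, both dates inclusive
2. Filter for LOGOUT events whose date falls in this range
3. Count matching events: 7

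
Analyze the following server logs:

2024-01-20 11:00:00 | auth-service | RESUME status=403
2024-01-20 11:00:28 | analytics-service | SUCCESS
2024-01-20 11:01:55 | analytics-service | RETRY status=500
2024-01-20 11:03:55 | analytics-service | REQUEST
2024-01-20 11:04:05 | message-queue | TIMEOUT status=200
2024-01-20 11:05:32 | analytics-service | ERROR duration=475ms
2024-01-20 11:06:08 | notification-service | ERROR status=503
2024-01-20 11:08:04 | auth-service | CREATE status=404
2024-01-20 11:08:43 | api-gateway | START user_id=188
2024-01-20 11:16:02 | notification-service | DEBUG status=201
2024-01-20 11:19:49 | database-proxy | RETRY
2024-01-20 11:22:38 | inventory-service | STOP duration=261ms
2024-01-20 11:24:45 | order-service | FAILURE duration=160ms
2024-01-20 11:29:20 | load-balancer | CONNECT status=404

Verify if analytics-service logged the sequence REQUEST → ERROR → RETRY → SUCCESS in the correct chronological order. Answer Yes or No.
No

To verify sequence order:

1. Find all events in sequence REQUEST → ERROR → RETRY → SUCCESS for analytics-service
2. Extract their timestamps
3. Check if timestamps are in ascending order
4. Result: No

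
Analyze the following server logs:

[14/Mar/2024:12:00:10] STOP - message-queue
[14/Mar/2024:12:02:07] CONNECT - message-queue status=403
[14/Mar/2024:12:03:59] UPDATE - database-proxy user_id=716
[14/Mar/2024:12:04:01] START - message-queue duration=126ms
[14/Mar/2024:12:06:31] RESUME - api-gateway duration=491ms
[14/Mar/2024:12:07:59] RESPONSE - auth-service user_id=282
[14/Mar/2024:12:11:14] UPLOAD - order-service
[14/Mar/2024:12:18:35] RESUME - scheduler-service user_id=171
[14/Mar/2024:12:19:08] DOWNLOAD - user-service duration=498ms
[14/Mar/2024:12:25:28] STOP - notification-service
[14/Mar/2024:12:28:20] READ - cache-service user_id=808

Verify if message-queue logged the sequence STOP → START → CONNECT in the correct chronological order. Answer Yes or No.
No

To verify sequence order:

1. Find all events in sequence STOP → START → CONNECT for message-queue
2. Extract their timestamps
3. Check if timestamps are in ascending order
4. Result: No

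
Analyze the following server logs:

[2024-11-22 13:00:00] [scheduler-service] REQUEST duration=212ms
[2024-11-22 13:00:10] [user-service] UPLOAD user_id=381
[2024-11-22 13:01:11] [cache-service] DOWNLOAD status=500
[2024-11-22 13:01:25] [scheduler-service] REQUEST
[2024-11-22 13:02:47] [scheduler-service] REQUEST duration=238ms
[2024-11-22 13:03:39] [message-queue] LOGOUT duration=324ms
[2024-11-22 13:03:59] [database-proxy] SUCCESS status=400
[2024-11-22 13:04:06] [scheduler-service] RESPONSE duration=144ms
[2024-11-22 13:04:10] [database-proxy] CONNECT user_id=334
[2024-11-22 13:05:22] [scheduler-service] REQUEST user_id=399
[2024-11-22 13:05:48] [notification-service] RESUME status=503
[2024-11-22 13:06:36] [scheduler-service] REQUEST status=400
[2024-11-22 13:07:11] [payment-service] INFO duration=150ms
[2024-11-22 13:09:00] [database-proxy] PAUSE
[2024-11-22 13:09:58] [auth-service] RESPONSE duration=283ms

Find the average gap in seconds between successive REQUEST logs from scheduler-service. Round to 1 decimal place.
99.0

To calculate average interval:

1. Find all REQUEST events for scheduler-service in order
2. Calculate time gaps between consecutive events
3. Compute mean of gaps: 396 / 4 = 99.0 seconds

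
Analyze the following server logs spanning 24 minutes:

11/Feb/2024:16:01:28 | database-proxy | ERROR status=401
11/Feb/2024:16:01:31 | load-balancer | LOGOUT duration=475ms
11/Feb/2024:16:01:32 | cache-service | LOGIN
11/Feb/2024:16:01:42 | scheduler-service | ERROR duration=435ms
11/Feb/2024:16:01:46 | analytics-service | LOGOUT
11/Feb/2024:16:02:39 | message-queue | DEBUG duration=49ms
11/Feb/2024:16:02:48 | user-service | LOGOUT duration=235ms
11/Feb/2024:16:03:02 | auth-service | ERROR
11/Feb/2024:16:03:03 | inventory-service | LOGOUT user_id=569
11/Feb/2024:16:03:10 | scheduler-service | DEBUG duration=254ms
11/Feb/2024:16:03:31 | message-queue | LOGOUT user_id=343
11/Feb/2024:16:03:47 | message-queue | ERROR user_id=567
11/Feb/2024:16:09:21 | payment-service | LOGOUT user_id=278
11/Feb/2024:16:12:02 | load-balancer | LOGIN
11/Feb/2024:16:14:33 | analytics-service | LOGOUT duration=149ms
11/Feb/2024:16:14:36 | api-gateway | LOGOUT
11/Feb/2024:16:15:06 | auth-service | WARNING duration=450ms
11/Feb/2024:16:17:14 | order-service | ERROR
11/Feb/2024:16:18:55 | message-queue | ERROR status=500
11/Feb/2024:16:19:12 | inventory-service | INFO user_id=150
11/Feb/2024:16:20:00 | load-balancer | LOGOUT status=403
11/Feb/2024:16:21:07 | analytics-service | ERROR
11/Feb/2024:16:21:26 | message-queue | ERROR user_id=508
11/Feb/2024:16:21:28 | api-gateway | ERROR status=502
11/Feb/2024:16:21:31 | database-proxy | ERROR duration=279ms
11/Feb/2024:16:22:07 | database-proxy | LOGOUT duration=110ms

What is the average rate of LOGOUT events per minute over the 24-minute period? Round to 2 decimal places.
0.42

To calculate the rate:

1. Count total LOGOUT events: 10
2. Total time period: 24 minutes
3. Rate = 10 / 24 = 0.42 events per minute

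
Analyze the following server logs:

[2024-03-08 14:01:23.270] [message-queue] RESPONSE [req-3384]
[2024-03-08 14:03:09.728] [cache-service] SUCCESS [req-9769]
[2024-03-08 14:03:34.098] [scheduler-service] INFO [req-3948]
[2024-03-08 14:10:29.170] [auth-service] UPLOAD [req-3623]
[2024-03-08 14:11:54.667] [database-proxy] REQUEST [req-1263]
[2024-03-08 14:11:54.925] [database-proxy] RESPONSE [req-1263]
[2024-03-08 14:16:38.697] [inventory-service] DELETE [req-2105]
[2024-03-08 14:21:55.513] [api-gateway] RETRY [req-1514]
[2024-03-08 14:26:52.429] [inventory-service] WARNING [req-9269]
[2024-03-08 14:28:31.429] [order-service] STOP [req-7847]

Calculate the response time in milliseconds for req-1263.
258

To calculate latency:

1. Find REQUEST with id req-1263: 2024-03-08 14:11:54.667
2. Find RESPONSE with id req-1263: 2024-03-08 14:11:54.925
3. Latency: 2024-03-08 14:11:54.925 - 2024-03-08 14:11:54.667 = 258ms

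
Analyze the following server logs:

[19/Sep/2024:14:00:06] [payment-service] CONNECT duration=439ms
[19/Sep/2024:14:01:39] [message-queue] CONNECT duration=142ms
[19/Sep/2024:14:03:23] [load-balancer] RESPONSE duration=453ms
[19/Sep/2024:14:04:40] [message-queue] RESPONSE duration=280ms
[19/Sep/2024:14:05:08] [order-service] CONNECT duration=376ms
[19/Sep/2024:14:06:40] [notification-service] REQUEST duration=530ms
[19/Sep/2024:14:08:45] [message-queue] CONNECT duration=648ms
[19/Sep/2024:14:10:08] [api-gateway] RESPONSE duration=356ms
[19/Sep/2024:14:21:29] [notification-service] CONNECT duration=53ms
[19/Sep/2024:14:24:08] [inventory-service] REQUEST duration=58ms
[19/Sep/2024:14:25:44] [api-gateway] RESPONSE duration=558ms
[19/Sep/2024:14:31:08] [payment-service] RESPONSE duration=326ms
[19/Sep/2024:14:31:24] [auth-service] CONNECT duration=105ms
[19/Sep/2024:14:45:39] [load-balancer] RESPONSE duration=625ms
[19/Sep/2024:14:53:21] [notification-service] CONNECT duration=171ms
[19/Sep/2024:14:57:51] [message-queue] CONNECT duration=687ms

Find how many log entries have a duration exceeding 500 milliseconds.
5

To count timeouts:

1. Threshold: 500ms
2. Extract duration from each log entry
3. Count entries where duration > 500
4. Timeout count: 5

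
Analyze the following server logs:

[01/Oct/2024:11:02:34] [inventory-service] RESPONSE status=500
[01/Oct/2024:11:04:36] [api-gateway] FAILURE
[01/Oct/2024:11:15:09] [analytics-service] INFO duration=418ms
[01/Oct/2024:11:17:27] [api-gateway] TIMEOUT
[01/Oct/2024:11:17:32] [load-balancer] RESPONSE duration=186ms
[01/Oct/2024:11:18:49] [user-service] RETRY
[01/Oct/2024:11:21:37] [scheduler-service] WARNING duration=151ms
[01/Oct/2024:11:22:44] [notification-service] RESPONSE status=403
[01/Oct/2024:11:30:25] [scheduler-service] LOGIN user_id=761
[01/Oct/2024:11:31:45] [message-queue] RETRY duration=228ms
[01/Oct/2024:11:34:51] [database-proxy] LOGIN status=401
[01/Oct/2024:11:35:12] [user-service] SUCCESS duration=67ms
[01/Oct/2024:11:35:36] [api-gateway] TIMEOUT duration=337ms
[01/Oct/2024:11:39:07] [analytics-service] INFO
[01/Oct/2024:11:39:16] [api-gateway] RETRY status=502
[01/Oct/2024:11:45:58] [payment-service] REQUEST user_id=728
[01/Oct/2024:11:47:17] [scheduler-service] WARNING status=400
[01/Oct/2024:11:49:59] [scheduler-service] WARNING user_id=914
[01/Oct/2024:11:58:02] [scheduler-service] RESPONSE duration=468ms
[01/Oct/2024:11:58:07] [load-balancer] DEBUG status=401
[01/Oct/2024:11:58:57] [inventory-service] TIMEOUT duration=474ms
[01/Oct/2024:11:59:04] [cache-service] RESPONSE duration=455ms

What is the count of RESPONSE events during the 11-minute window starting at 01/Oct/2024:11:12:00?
2

To count events in the time window:

1. Window boundaries: 01/Oct/2024:11:12:00 to 01/Oct/2024:11:23:00
2. Filter for RESPONSE events within this window
3. Count matching events: 2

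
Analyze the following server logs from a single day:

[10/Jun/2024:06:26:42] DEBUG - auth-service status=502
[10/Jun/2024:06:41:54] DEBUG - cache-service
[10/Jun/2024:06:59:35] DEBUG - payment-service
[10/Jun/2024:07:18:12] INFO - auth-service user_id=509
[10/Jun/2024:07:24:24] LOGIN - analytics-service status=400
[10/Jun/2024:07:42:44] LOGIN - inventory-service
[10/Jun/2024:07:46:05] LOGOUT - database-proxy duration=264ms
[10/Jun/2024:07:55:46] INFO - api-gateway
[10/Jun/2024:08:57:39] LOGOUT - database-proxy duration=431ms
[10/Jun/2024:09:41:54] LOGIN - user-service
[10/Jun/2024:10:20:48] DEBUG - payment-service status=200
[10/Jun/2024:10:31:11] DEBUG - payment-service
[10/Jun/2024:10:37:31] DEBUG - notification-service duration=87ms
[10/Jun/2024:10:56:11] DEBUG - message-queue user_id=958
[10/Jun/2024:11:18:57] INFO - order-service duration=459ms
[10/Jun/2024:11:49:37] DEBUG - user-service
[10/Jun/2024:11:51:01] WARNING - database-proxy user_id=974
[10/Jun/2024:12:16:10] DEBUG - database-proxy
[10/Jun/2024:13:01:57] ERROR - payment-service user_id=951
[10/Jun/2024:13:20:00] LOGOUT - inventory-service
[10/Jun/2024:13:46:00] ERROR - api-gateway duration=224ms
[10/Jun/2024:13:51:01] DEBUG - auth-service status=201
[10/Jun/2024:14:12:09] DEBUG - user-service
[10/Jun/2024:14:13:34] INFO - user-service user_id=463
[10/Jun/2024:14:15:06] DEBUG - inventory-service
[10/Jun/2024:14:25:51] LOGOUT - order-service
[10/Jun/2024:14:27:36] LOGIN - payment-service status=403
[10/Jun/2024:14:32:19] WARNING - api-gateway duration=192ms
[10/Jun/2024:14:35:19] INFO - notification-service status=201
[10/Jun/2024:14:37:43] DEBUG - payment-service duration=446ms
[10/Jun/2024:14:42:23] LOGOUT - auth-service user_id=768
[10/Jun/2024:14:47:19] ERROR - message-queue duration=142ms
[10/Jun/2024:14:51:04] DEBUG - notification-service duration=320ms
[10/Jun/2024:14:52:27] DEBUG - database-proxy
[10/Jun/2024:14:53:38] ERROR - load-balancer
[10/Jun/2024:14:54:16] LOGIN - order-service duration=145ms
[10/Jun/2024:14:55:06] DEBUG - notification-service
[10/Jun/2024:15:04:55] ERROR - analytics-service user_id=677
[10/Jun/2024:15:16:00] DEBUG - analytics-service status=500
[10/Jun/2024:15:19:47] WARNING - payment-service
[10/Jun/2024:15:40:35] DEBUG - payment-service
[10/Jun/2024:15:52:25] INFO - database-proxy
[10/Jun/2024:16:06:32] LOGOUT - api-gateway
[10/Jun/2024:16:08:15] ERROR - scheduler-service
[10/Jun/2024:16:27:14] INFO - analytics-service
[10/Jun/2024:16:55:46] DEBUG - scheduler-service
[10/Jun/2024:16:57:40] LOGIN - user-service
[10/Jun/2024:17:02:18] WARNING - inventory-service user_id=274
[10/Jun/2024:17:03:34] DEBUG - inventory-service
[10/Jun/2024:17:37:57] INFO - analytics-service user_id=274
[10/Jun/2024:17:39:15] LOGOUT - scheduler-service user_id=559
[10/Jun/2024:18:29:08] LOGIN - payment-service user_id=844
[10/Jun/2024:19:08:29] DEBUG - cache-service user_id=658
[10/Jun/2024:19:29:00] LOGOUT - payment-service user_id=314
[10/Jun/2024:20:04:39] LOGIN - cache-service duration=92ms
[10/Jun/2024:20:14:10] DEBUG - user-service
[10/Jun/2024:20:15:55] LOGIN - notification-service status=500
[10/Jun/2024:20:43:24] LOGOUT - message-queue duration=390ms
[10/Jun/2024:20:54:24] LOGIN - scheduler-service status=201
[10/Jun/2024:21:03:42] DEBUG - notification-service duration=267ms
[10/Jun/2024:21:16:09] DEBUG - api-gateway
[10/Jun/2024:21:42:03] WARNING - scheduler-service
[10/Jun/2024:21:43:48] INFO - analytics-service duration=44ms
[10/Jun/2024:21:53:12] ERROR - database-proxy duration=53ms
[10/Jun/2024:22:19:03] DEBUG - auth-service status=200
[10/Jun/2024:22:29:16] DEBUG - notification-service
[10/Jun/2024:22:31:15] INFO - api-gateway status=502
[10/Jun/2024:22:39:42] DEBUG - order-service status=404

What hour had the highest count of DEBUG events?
14

To find the peak hour:

1. Group all DEBUG events by hour
2. Count events in each hour
3. Find hour with maximum count
4. Peak hour: 14 (with 6 events)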